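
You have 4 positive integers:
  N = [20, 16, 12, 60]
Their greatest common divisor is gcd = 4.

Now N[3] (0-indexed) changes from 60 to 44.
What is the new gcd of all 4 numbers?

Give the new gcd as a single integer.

Answer: 4

Derivation:
Numbers: [20, 16, 12, 60], gcd = 4
Change: index 3, 60 -> 44
gcd of the OTHER numbers (without index 3): gcd([20, 16, 12]) = 4
New gcd = gcd(g_others, new_val) = gcd(4, 44) = 4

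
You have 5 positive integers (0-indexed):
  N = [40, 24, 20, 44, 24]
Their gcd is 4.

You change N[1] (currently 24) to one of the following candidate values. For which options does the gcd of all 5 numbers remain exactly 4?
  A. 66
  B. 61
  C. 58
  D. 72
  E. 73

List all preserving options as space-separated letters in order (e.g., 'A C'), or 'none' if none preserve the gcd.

Answer: D

Derivation:
Old gcd = 4; gcd of others (without N[1]) = 4
New gcd for candidate v: gcd(4, v). Preserves old gcd iff gcd(4, v) = 4.
  Option A: v=66, gcd(4,66)=2 -> changes
  Option B: v=61, gcd(4,61)=1 -> changes
  Option C: v=58, gcd(4,58)=2 -> changes
  Option D: v=72, gcd(4,72)=4 -> preserves
  Option E: v=73, gcd(4,73)=1 -> changes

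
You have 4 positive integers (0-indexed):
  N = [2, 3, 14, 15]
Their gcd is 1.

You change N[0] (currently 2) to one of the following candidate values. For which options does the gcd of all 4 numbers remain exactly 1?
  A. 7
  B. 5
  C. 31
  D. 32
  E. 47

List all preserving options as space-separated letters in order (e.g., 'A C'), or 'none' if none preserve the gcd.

Answer: A B C D E

Derivation:
Old gcd = 1; gcd of others (without N[0]) = 1
New gcd for candidate v: gcd(1, v). Preserves old gcd iff gcd(1, v) = 1.
  Option A: v=7, gcd(1,7)=1 -> preserves
  Option B: v=5, gcd(1,5)=1 -> preserves
  Option C: v=31, gcd(1,31)=1 -> preserves
  Option D: v=32, gcd(1,32)=1 -> preserves
  Option E: v=47, gcd(1,47)=1 -> preserves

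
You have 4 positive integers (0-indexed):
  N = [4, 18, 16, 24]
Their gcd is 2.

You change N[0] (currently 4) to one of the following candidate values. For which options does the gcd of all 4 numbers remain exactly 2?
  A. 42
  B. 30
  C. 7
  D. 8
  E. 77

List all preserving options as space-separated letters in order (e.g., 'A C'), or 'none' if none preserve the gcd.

Answer: A B D

Derivation:
Old gcd = 2; gcd of others (without N[0]) = 2
New gcd for candidate v: gcd(2, v). Preserves old gcd iff gcd(2, v) = 2.
  Option A: v=42, gcd(2,42)=2 -> preserves
  Option B: v=30, gcd(2,30)=2 -> preserves
  Option C: v=7, gcd(2,7)=1 -> changes
  Option D: v=8, gcd(2,8)=2 -> preserves
  Option E: v=77, gcd(2,77)=1 -> changes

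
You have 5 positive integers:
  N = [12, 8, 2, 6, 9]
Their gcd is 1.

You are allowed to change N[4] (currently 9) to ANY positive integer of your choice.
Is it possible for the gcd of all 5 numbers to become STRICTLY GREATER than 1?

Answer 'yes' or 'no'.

Answer: yes

Derivation:
Current gcd = 1
gcd of all OTHER numbers (without N[4]=9): gcd([12, 8, 2, 6]) = 2
The new gcd after any change is gcd(2, new_value).
This can be at most 2.
Since 2 > old gcd 1, the gcd CAN increase (e.g., set N[4] = 2).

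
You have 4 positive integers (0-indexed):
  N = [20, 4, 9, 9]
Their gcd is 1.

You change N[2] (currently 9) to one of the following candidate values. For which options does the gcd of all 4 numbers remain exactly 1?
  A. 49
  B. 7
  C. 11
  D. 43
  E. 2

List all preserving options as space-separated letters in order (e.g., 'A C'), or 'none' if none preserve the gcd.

Old gcd = 1; gcd of others (without N[2]) = 1
New gcd for candidate v: gcd(1, v). Preserves old gcd iff gcd(1, v) = 1.
  Option A: v=49, gcd(1,49)=1 -> preserves
  Option B: v=7, gcd(1,7)=1 -> preserves
  Option C: v=11, gcd(1,11)=1 -> preserves
  Option D: v=43, gcd(1,43)=1 -> preserves
  Option E: v=2, gcd(1,2)=1 -> preserves

Answer: A B C D E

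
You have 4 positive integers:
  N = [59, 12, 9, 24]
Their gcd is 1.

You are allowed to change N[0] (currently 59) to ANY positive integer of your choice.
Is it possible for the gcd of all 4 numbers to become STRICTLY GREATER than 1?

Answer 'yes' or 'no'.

Answer: yes

Derivation:
Current gcd = 1
gcd of all OTHER numbers (without N[0]=59): gcd([12, 9, 24]) = 3
The new gcd after any change is gcd(3, new_value).
This can be at most 3.
Since 3 > old gcd 1, the gcd CAN increase (e.g., set N[0] = 3).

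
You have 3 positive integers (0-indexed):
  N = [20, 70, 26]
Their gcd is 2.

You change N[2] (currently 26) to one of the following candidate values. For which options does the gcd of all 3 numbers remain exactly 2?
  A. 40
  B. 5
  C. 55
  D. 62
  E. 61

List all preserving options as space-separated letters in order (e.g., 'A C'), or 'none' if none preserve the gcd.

Answer: D

Derivation:
Old gcd = 2; gcd of others (without N[2]) = 10
New gcd for candidate v: gcd(10, v). Preserves old gcd iff gcd(10, v) = 2.
  Option A: v=40, gcd(10,40)=10 -> changes
  Option B: v=5, gcd(10,5)=5 -> changes
  Option C: v=55, gcd(10,55)=5 -> changes
  Option D: v=62, gcd(10,62)=2 -> preserves
  Option E: v=61, gcd(10,61)=1 -> changes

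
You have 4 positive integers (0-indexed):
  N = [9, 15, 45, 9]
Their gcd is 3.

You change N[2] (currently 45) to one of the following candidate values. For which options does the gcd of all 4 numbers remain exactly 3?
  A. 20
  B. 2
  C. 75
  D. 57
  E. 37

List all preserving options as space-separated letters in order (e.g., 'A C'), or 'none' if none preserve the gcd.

Answer: C D

Derivation:
Old gcd = 3; gcd of others (without N[2]) = 3
New gcd for candidate v: gcd(3, v). Preserves old gcd iff gcd(3, v) = 3.
  Option A: v=20, gcd(3,20)=1 -> changes
  Option B: v=2, gcd(3,2)=1 -> changes
  Option C: v=75, gcd(3,75)=3 -> preserves
  Option D: v=57, gcd(3,57)=3 -> preserves
  Option E: v=37, gcd(3,37)=1 -> changes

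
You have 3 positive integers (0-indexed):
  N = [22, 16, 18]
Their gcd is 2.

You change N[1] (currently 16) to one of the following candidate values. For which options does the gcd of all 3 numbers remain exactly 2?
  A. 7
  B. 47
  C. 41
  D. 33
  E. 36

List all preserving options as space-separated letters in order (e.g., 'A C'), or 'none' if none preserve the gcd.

Answer: E

Derivation:
Old gcd = 2; gcd of others (without N[1]) = 2
New gcd for candidate v: gcd(2, v). Preserves old gcd iff gcd(2, v) = 2.
  Option A: v=7, gcd(2,7)=1 -> changes
  Option B: v=47, gcd(2,47)=1 -> changes
  Option C: v=41, gcd(2,41)=1 -> changes
  Option D: v=33, gcd(2,33)=1 -> changes
  Option E: v=36, gcd(2,36)=2 -> preserves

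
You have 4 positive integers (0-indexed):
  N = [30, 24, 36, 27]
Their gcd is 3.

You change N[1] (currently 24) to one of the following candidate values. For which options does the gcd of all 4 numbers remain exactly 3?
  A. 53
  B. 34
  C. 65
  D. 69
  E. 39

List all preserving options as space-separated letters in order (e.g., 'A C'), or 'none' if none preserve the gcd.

Old gcd = 3; gcd of others (without N[1]) = 3
New gcd for candidate v: gcd(3, v). Preserves old gcd iff gcd(3, v) = 3.
  Option A: v=53, gcd(3,53)=1 -> changes
  Option B: v=34, gcd(3,34)=1 -> changes
  Option C: v=65, gcd(3,65)=1 -> changes
  Option D: v=69, gcd(3,69)=3 -> preserves
  Option E: v=39, gcd(3,39)=3 -> preserves

Answer: D E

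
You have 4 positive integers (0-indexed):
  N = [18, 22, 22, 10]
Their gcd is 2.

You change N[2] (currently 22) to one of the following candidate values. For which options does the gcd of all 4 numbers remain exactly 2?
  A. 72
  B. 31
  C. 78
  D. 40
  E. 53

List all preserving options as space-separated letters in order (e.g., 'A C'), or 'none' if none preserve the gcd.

Old gcd = 2; gcd of others (without N[2]) = 2
New gcd for candidate v: gcd(2, v). Preserves old gcd iff gcd(2, v) = 2.
  Option A: v=72, gcd(2,72)=2 -> preserves
  Option B: v=31, gcd(2,31)=1 -> changes
  Option C: v=78, gcd(2,78)=2 -> preserves
  Option D: v=40, gcd(2,40)=2 -> preserves
  Option E: v=53, gcd(2,53)=1 -> changes

Answer: A C D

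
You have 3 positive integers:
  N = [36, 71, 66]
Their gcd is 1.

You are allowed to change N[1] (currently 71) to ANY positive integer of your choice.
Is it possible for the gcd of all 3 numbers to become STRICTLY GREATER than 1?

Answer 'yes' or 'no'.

Current gcd = 1
gcd of all OTHER numbers (without N[1]=71): gcd([36, 66]) = 6
The new gcd after any change is gcd(6, new_value).
This can be at most 6.
Since 6 > old gcd 1, the gcd CAN increase (e.g., set N[1] = 6).

Answer: yes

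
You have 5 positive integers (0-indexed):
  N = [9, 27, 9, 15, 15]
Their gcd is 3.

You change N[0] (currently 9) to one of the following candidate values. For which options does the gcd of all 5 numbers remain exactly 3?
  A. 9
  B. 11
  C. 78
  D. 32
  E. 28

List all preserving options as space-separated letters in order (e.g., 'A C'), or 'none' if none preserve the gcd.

Answer: A C

Derivation:
Old gcd = 3; gcd of others (without N[0]) = 3
New gcd for candidate v: gcd(3, v). Preserves old gcd iff gcd(3, v) = 3.
  Option A: v=9, gcd(3,9)=3 -> preserves
  Option B: v=11, gcd(3,11)=1 -> changes
  Option C: v=78, gcd(3,78)=3 -> preserves
  Option D: v=32, gcd(3,32)=1 -> changes
  Option E: v=28, gcd(3,28)=1 -> changes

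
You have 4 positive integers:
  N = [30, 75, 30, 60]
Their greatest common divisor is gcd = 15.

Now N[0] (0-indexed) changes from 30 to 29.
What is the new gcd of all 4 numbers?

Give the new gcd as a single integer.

Answer: 1

Derivation:
Numbers: [30, 75, 30, 60], gcd = 15
Change: index 0, 30 -> 29
gcd of the OTHER numbers (without index 0): gcd([75, 30, 60]) = 15
New gcd = gcd(g_others, new_val) = gcd(15, 29) = 1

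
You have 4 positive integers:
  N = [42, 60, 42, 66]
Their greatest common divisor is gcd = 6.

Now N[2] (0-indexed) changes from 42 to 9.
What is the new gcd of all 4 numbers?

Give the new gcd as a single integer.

Numbers: [42, 60, 42, 66], gcd = 6
Change: index 2, 42 -> 9
gcd of the OTHER numbers (without index 2): gcd([42, 60, 66]) = 6
New gcd = gcd(g_others, new_val) = gcd(6, 9) = 3

Answer: 3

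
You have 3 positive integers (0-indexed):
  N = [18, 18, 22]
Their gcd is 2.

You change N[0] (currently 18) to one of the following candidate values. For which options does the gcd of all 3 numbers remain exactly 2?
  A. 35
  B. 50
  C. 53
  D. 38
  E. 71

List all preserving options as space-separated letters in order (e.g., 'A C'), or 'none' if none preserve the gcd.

Old gcd = 2; gcd of others (without N[0]) = 2
New gcd for candidate v: gcd(2, v). Preserves old gcd iff gcd(2, v) = 2.
  Option A: v=35, gcd(2,35)=1 -> changes
  Option B: v=50, gcd(2,50)=2 -> preserves
  Option C: v=53, gcd(2,53)=1 -> changes
  Option D: v=38, gcd(2,38)=2 -> preserves
  Option E: v=71, gcd(2,71)=1 -> changes

Answer: B D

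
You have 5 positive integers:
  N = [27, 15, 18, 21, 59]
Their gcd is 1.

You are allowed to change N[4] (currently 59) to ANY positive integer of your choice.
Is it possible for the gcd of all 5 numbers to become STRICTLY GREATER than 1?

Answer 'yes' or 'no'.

Current gcd = 1
gcd of all OTHER numbers (without N[4]=59): gcd([27, 15, 18, 21]) = 3
The new gcd after any change is gcd(3, new_value).
This can be at most 3.
Since 3 > old gcd 1, the gcd CAN increase (e.g., set N[4] = 3).

Answer: yes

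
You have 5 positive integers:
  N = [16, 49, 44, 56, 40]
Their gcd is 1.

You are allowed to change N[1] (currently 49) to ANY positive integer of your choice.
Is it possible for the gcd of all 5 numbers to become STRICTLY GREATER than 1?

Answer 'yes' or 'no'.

Answer: yes

Derivation:
Current gcd = 1
gcd of all OTHER numbers (without N[1]=49): gcd([16, 44, 56, 40]) = 4
The new gcd after any change is gcd(4, new_value).
This can be at most 4.
Since 4 > old gcd 1, the gcd CAN increase (e.g., set N[1] = 4).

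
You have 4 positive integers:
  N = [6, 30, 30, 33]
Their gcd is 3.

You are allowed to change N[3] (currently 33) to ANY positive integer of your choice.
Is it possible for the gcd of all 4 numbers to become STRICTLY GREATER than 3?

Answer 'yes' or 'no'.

Answer: yes

Derivation:
Current gcd = 3
gcd of all OTHER numbers (without N[3]=33): gcd([6, 30, 30]) = 6
The new gcd after any change is gcd(6, new_value).
This can be at most 6.
Since 6 > old gcd 3, the gcd CAN increase (e.g., set N[3] = 6).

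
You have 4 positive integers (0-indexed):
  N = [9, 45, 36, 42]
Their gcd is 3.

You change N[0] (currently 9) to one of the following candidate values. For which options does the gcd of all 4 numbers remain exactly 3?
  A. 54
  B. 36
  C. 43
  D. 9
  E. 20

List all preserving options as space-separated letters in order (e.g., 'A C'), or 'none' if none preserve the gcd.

Answer: A B D

Derivation:
Old gcd = 3; gcd of others (without N[0]) = 3
New gcd for candidate v: gcd(3, v). Preserves old gcd iff gcd(3, v) = 3.
  Option A: v=54, gcd(3,54)=3 -> preserves
  Option B: v=36, gcd(3,36)=3 -> preserves
  Option C: v=43, gcd(3,43)=1 -> changes
  Option D: v=9, gcd(3,9)=3 -> preserves
  Option E: v=20, gcd(3,20)=1 -> changes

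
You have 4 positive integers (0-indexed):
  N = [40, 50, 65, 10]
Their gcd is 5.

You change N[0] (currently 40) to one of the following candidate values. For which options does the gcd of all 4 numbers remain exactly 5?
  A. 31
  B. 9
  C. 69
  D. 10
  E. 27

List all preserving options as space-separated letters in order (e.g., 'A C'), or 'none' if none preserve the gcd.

Old gcd = 5; gcd of others (without N[0]) = 5
New gcd for candidate v: gcd(5, v). Preserves old gcd iff gcd(5, v) = 5.
  Option A: v=31, gcd(5,31)=1 -> changes
  Option B: v=9, gcd(5,9)=1 -> changes
  Option C: v=69, gcd(5,69)=1 -> changes
  Option D: v=10, gcd(5,10)=5 -> preserves
  Option E: v=27, gcd(5,27)=1 -> changes

Answer: D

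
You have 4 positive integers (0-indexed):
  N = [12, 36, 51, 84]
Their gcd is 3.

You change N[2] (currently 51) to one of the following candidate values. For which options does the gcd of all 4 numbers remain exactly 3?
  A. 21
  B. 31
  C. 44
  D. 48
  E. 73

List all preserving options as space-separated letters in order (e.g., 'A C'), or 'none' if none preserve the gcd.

Answer: A

Derivation:
Old gcd = 3; gcd of others (without N[2]) = 12
New gcd for candidate v: gcd(12, v). Preserves old gcd iff gcd(12, v) = 3.
  Option A: v=21, gcd(12,21)=3 -> preserves
  Option B: v=31, gcd(12,31)=1 -> changes
  Option C: v=44, gcd(12,44)=4 -> changes
  Option D: v=48, gcd(12,48)=12 -> changes
  Option E: v=73, gcd(12,73)=1 -> changes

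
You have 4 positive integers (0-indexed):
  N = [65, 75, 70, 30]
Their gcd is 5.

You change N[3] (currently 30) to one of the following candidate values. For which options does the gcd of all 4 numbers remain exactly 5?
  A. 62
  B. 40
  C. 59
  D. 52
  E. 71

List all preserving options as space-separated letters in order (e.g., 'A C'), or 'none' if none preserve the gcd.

Answer: B

Derivation:
Old gcd = 5; gcd of others (without N[3]) = 5
New gcd for candidate v: gcd(5, v). Preserves old gcd iff gcd(5, v) = 5.
  Option A: v=62, gcd(5,62)=1 -> changes
  Option B: v=40, gcd(5,40)=5 -> preserves
  Option C: v=59, gcd(5,59)=1 -> changes
  Option D: v=52, gcd(5,52)=1 -> changes
  Option E: v=71, gcd(5,71)=1 -> changes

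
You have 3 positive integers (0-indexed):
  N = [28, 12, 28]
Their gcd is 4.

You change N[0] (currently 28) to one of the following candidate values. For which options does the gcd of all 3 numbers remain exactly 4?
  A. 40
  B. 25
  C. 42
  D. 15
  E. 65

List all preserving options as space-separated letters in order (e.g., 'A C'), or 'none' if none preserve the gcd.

Answer: A

Derivation:
Old gcd = 4; gcd of others (without N[0]) = 4
New gcd for candidate v: gcd(4, v). Preserves old gcd iff gcd(4, v) = 4.
  Option A: v=40, gcd(4,40)=4 -> preserves
  Option B: v=25, gcd(4,25)=1 -> changes
  Option C: v=42, gcd(4,42)=2 -> changes
  Option D: v=15, gcd(4,15)=1 -> changes
  Option E: v=65, gcd(4,65)=1 -> changes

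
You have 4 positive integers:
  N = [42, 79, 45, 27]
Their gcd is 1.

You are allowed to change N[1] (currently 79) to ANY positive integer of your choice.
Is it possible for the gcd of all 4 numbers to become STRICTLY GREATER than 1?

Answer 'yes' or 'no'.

Current gcd = 1
gcd of all OTHER numbers (without N[1]=79): gcd([42, 45, 27]) = 3
The new gcd after any change is gcd(3, new_value).
This can be at most 3.
Since 3 > old gcd 1, the gcd CAN increase (e.g., set N[1] = 3).

Answer: yes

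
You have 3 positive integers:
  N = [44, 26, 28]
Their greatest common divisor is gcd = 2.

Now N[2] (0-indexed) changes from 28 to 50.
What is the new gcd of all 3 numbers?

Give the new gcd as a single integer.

Numbers: [44, 26, 28], gcd = 2
Change: index 2, 28 -> 50
gcd of the OTHER numbers (without index 2): gcd([44, 26]) = 2
New gcd = gcd(g_others, new_val) = gcd(2, 50) = 2

Answer: 2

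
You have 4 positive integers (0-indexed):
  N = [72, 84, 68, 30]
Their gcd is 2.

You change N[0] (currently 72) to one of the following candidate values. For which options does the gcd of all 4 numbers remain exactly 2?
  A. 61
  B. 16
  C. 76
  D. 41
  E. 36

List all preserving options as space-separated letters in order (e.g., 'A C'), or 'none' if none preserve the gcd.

Answer: B C E

Derivation:
Old gcd = 2; gcd of others (without N[0]) = 2
New gcd for candidate v: gcd(2, v). Preserves old gcd iff gcd(2, v) = 2.
  Option A: v=61, gcd(2,61)=1 -> changes
  Option B: v=16, gcd(2,16)=2 -> preserves
  Option C: v=76, gcd(2,76)=2 -> preserves
  Option D: v=41, gcd(2,41)=1 -> changes
  Option E: v=36, gcd(2,36)=2 -> preserves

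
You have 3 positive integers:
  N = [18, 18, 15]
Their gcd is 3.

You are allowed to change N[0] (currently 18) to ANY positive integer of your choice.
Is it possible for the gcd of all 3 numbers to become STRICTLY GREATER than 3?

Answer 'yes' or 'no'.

Answer: no

Derivation:
Current gcd = 3
gcd of all OTHER numbers (without N[0]=18): gcd([18, 15]) = 3
The new gcd after any change is gcd(3, new_value).
This can be at most 3.
Since 3 = old gcd 3, the gcd can only stay the same or decrease.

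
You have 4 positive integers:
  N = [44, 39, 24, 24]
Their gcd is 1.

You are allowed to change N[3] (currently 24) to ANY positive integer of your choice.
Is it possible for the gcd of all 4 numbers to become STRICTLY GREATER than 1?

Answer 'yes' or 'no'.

Answer: no

Derivation:
Current gcd = 1
gcd of all OTHER numbers (without N[3]=24): gcd([44, 39, 24]) = 1
The new gcd after any change is gcd(1, new_value).
This can be at most 1.
Since 1 = old gcd 1, the gcd can only stay the same or decrease.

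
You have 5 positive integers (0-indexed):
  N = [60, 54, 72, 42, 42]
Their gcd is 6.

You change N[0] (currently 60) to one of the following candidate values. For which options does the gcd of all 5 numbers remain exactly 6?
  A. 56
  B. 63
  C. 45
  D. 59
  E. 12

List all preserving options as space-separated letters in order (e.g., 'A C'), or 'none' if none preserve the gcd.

Answer: E

Derivation:
Old gcd = 6; gcd of others (without N[0]) = 6
New gcd for candidate v: gcd(6, v). Preserves old gcd iff gcd(6, v) = 6.
  Option A: v=56, gcd(6,56)=2 -> changes
  Option B: v=63, gcd(6,63)=3 -> changes
  Option C: v=45, gcd(6,45)=3 -> changes
  Option D: v=59, gcd(6,59)=1 -> changes
  Option E: v=12, gcd(6,12)=6 -> preserves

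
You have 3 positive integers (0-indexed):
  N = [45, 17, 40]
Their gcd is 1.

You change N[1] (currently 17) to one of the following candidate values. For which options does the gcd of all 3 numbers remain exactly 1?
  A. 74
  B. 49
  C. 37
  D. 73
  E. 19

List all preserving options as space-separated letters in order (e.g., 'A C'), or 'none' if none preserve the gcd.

Answer: A B C D E

Derivation:
Old gcd = 1; gcd of others (without N[1]) = 5
New gcd for candidate v: gcd(5, v). Preserves old gcd iff gcd(5, v) = 1.
  Option A: v=74, gcd(5,74)=1 -> preserves
  Option B: v=49, gcd(5,49)=1 -> preserves
  Option C: v=37, gcd(5,37)=1 -> preserves
  Option D: v=73, gcd(5,73)=1 -> preserves
  Option E: v=19, gcd(5,19)=1 -> preserves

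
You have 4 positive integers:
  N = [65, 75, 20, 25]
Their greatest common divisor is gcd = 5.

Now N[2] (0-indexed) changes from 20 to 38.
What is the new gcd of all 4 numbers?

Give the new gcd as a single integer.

Numbers: [65, 75, 20, 25], gcd = 5
Change: index 2, 20 -> 38
gcd of the OTHER numbers (without index 2): gcd([65, 75, 25]) = 5
New gcd = gcd(g_others, new_val) = gcd(5, 38) = 1

Answer: 1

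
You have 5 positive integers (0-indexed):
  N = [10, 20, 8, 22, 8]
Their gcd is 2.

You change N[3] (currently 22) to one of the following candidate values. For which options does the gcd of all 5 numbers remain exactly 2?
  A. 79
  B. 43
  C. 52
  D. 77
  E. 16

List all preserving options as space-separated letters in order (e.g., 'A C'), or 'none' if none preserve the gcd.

Old gcd = 2; gcd of others (without N[3]) = 2
New gcd for candidate v: gcd(2, v). Preserves old gcd iff gcd(2, v) = 2.
  Option A: v=79, gcd(2,79)=1 -> changes
  Option B: v=43, gcd(2,43)=1 -> changes
  Option C: v=52, gcd(2,52)=2 -> preserves
  Option D: v=77, gcd(2,77)=1 -> changes
  Option E: v=16, gcd(2,16)=2 -> preserves

Answer: C E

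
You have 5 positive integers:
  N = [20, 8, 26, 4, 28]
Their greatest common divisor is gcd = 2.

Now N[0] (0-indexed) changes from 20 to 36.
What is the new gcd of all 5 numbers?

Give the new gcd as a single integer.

Answer: 2

Derivation:
Numbers: [20, 8, 26, 4, 28], gcd = 2
Change: index 0, 20 -> 36
gcd of the OTHER numbers (without index 0): gcd([8, 26, 4, 28]) = 2
New gcd = gcd(g_others, new_val) = gcd(2, 36) = 2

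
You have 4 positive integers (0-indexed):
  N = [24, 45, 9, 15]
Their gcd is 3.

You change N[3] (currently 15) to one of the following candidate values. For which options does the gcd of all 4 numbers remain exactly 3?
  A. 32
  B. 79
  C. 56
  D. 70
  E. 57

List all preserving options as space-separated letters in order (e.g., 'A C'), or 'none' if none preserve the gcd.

Answer: E

Derivation:
Old gcd = 3; gcd of others (without N[3]) = 3
New gcd for candidate v: gcd(3, v). Preserves old gcd iff gcd(3, v) = 3.
  Option A: v=32, gcd(3,32)=1 -> changes
  Option B: v=79, gcd(3,79)=1 -> changes
  Option C: v=56, gcd(3,56)=1 -> changes
  Option D: v=70, gcd(3,70)=1 -> changes
  Option E: v=57, gcd(3,57)=3 -> preserves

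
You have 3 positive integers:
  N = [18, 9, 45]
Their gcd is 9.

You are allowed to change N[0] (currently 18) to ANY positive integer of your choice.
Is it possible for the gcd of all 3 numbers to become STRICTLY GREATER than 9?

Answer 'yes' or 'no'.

Current gcd = 9
gcd of all OTHER numbers (without N[0]=18): gcd([9, 45]) = 9
The new gcd after any change is gcd(9, new_value).
This can be at most 9.
Since 9 = old gcd 9, the gcd can only stay the same or decrease.

Answer: no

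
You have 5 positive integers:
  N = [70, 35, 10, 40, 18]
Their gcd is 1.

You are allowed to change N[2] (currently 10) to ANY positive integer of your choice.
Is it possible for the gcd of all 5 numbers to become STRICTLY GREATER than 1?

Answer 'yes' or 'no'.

Answer: no

Derivation:
Current gcd = 1
gcd of all OTHER numbers (without N[2]=10): gcd([70, 35, 40, 18]) = 1
The new gcd after any change is gcd(1, new_value).
This can be at most 1.
Since 1 = old gcd 1, the gcd can only stay the same or decrease.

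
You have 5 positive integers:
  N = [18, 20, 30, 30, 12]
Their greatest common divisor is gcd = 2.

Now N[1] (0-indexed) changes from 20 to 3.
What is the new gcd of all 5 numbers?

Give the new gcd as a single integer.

Numbers: [18, 20, 30, 30, 12], gcd = 2
Change: index 1, 20 -> 3
gcd of the OTHER numbers (without index 1): gcd([18, 30, 30, 12]) = 6
New gcd = gcd(g_others, new_val) = gcd(6, 3) = 3

Answer: 3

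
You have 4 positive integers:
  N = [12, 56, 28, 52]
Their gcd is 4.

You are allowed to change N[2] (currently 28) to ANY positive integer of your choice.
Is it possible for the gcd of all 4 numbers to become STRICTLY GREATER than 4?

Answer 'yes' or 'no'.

Answer: no

Derivation:
Current gcd = 4
gcd of all OTHER numbers (without N[2]=28): gcd([12, 56, 52]) = 4
The new gcd after any change is gcd(4, new_value).
This can be at most 4.
Since 4 = old gcd 4, the gcd can only stay the same or decrease.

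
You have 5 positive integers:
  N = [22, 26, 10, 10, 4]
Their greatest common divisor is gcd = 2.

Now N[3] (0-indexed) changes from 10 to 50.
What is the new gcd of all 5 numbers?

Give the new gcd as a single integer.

Numbers: [22, 26, 10, 10, 4], gcd = 2
Change: index 3, 10 -> 50
gcd of the OTHER numbers (without index 3): gcd([22, 26, 10, 4]) = 2
New gcd = gcd(g_others, new_val) = gcd(2, 50) = 2

Answer: 2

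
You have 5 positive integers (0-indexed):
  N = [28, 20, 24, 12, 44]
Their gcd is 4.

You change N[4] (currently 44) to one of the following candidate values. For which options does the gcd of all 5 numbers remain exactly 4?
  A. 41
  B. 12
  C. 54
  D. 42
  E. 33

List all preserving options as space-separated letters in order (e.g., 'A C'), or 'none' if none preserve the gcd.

Answer: B

Derivation:
Old gcd = 4; gcd of others (without N[4]) = 4
New gcd for candidate v: gcd(4, v). Preserves old gcd iff gcd(4, v) = 4.
  Option A: v=41, gcd(4,41)=1 -> changes
  Option B: v=12, gcd(4,12)=4 -> preserves
  Option C: v=54, gcd(4,54)=2 -> changes
  Option D: v=42, gcd(4,42)=2 -> changes
  Option E: v=33, gcd(4,33)=1 -> changes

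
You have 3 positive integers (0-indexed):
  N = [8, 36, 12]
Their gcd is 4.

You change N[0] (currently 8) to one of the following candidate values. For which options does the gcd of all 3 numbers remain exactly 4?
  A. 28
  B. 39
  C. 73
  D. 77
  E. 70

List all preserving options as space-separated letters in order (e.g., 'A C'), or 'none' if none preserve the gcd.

Old gcd = 4; gcd of others (without N[0]) = 12
New gcd for candidate v: gcd(12, v). Preserves old gcd iff gcd(12, v) = 4.
  Option A: v=28, gcd(12,28)=4 -> preserves
  Option B: v=39, gcd(12,39)=3 -> changes
  Option C: v=73, gcd(12,73)=1 -> changes
  Option D: v=77, gcd(12,77)=1 -> changes
  Option E: v=70, gcd(12,70)=2 -> changes

Answer: A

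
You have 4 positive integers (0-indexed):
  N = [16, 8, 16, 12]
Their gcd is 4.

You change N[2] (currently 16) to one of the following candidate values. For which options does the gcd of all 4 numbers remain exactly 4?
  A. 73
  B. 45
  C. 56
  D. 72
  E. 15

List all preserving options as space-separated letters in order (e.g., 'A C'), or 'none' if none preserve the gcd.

Old gcd = 4; gcd of others (without N[2]) = 4
New gcd for candidate v: gcd(4, v). Preserves old gcd iff gcd(4, v) = 4.
  Option A: v=73, gcd(4,73)=1 -> changes
  Option B: v=45, gcd(4,45)=1 -> changes
  Option C: v=56, gcd(4,56)=4 -> preserves
  Option D: v=72, gcd(4,72)=4 -> preserves
  Option E: v=15, gcd(4,15)=1 -> changes

Answer: C D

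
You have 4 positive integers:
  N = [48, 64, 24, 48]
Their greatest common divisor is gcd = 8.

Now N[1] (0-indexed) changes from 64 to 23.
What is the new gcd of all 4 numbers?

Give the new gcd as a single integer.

Answer: 1

Derivation:
Numbers: [48, 64, 24, 48], gcd = 8
Change: index 1, 64 -> 23
gcd of the OTHER numbers (without index 1): gcd([48, 24, 48]) = 24
New gcd = gcd(g_others, new_val) = gcd(24, 23) = 1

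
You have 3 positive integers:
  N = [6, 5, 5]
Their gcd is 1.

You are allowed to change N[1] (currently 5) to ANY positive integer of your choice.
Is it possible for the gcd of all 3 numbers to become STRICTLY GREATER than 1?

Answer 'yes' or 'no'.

Answer: no

Derivation:
Current gcd = 1
gcd of all OTHER numbers (without N[1]=5): gcd([6, 5]) = 1
The new gcd after any change is gcd(1, new_value).
This can be at most 1.
Since 1 = old gcd 1, the gcd can only stay the same or decrease.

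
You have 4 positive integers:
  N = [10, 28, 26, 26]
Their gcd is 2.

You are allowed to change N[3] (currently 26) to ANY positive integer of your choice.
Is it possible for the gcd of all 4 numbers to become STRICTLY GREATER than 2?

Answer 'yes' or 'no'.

Current gcd = 2
gcd of all OTHER numbers (without N[3]=26): gcd([10, 28, 26]) = 2
The new gcd after any change is gcd(2, new_value).
This can be at most 2.
Since 2 = old gcd 2, the gcd can only stay the same or decrease.

Answer: no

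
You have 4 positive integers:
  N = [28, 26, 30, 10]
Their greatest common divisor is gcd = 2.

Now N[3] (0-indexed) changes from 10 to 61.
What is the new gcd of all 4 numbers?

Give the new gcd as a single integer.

Numbers: [28, 26, 30, 10], gcd = 2
Change: index 3, 10 -> 61
gcd of the OTHER numbers (without index 3): gcd([28, 26, 30]) = 2
New gcd = gcd(g_others, new_val) = gcd(2, 61) = 1

Answer: 1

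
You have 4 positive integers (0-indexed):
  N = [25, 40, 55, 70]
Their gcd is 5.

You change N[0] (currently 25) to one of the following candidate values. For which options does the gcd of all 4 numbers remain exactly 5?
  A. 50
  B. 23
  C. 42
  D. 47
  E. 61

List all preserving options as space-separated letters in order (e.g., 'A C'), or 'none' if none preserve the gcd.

Old gcd = 5; gcd of others (without N[0]) = 5
New gcd for candidate v: gcd(5, v). Preserves old gcd iff gcd(5, v) = 5.
  Option A: v=50, gcd(5,50)=5 -> preserves
  Option B: v=23, gcd(5,23)=1 -> changes
  Option C: v=42, gcd(5,42)=1 -> changes
  Option D: v=47, gcd(5,47)=1 -> changes
  Option E: v=61, gcd(5,61)=1 -> changes

Answer: A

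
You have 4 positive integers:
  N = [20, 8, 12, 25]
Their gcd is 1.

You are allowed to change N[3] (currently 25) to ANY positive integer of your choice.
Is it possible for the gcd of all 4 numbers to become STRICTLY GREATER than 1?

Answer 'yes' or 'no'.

Answer: yes

Derivation:
Current gcd = 1
gcd of all OTHER numbers (without N[3]=25): gcd([20, 8, 12]) = 4
The new gcd after any change is gcd(4, new_value).
This can be at most 4.
Since 4 > old gcd 1, the gcd CAN increase (e.g., set N[3] = 4).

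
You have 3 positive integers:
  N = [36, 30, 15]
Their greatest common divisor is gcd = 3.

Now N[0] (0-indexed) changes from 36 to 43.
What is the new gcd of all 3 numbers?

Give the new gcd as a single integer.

Answer: 1

Derivation:
Numbers: [36, 30, 15], gcd = 3
Change: index 0, 36 -> 43
gcd of the OTHER numbers (without index 0): gcd([30, 15]) = 15
New gcd = gcd(g_others, new_val) = gcd(15, 43) = 1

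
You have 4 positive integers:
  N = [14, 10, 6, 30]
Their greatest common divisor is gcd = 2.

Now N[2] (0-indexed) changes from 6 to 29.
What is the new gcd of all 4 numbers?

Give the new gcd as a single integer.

Numbers: [14, 10, 6, 30], gcd = 2
Change: index 2, 6 -> 29
gcd of the OTHER numbers (without index 2): gcd([14, 10, 30]) = 2
New gcd = gcd(g_others, new_val) = gcd(2, 29) = 1

Answer: 1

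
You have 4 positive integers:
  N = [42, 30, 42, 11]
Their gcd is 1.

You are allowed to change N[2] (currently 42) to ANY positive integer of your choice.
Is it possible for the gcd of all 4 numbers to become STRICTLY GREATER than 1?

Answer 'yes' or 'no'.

Current gcd = 1
gcd of all OTHER numbers (without N[2]=42): gcd([42, 30, 11]) = 1
The new gcd after any change is gcd(1, new_value).
This can be at most 1.
Since 1 = old gcd 1, the gcd can only stay the same or decrease.

Answer: no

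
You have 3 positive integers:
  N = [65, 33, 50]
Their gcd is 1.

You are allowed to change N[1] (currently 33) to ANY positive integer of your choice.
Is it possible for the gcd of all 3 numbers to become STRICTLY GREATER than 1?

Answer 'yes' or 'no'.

Answer: yes

Derivation:
Current gcd = 1
gcd of all OTHER numbers (without N[1]=33): gcd([65, 50]) = 5
The new gcd after any change is gcd(5, new_value).
This can be at most 5.
Since 5 > old gcd 1, the gcd CAN increase (e.g., set N[1] = 5).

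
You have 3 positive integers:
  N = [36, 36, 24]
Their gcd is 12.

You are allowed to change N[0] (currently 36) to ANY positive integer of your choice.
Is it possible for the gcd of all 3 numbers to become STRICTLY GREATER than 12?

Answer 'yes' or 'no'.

Answer: no

Derivation:
Current gcd = 12
gcd of all OTHER numbers (without N[0]=36): gcd([36, 24]) = 12
The new gcd after any change is gcd(12, new_value).
This can be at most 12.
Since 12 = old gcd 12, the gcd can only stay the same or decrease.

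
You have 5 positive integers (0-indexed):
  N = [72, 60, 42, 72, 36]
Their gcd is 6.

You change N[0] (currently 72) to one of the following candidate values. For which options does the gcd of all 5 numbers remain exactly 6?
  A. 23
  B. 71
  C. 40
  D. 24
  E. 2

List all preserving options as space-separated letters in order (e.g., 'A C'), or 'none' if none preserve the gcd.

Answer: D

Derivation:
Old gcd = 6; gcd of others (without N[0]) = 6
New gcd for candidate v: gcd(6, v). Preserves old gcd iff gcd(6, v) = 6.
  Option A: v=23, gcd(6,23)=1 -> changes
  Option B: v=71, gcd(6,71)=1 -> changes
  Option C: v=40, gcd(6,40)=2 -> changes
  Option D: v=24, gcd(6,24)=6 -> preserves
  Option E: v=2, gcd(6,2)=2 -> changes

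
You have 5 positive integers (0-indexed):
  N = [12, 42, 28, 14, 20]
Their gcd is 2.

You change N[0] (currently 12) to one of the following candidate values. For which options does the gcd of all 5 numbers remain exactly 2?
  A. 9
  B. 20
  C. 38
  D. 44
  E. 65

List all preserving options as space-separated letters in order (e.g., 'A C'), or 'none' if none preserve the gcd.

Old gcd = 2; gcd of others (without N[0]) = 2
New gcd for candidate v: gcd(2, v). Preserves old gcd iff gcd(2, v) = 2.
  Option A: v=9, gcd(2,9)=1 -> changes
  Option B: v=20, gcd(2,20)=2 -> preserves
  Option C: v=38, gcd(2,38)=2 -> preserves
  Option D: v=44, gcd(2,44)=2 -> preserves
  Option E: v=65, gcd(2,65)=1 -> changes

Answer: B C D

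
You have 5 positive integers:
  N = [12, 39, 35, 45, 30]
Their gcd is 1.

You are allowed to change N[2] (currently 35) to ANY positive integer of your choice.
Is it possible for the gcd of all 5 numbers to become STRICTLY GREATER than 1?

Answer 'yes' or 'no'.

Current gcd = 1
gcd of all OTHER numbers (without N[2]=35): gcd([12, 39, 45, 30]) = 3
The new gcd after any change is gcd(3, new_value).
This can be at most 3.
Since 3 > old gcd 1, the gcd CAN increase (e.g., set N[2] = 3).

Answer: yes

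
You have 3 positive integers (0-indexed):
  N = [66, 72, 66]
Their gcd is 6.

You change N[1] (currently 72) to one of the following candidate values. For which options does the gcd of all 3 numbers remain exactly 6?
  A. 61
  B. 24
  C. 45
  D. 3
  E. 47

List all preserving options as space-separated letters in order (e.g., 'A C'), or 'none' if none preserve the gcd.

Answer: B

Derivation:
Old gcd = 6; gcd of others (without N[1]) = 66
New gcd for candidate v: gcd(66, v). Preserves old gcd iff gcd(66, v) = 6.
  Option A: v=61, gcd(66,61)=1 -> changes
  Option B: v=24, gcd(66,24)=6 -> preserves
  Option C: v=45, gcd(66,45)=3 -> changes
  Option D: v=3, gcd(66,3)=3 -> changes
  Option E: v=47, gcd(66,47)=1 -> changes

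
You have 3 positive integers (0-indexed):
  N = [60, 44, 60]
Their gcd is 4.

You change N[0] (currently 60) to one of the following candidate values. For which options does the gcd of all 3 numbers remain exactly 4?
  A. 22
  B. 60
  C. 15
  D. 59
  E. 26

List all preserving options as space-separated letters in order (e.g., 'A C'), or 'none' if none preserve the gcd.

Answer: B

Derivation:
Old gcd = 4; gcd of others (without N[0]) = 4
New gcd for candidate v: gcd(4, v). Preserves old gcd iff gcd(4, v) = 4.
  Option A: v=22, gcd(4,22)=2 -> changes
  Option B: v=60, gcd(4,60)=4 -> preserves
  Option C: v=15, gcd(4,15)=1 -> changes
  Option D: v=59, gcd(4,59)=1 -> changes
  Option E: v=26, gcd(4,26)=2 -> changes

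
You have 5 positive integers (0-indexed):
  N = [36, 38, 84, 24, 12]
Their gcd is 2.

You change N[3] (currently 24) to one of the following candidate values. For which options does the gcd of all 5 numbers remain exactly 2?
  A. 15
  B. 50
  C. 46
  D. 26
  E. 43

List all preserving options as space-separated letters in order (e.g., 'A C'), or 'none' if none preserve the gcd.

Old gcd = 2; gcd of others (without N[3]) = 2
New gcd for candidate v: gcd(2, v). Preserves old gcd iff gcd(2, v) = 2.
  Option A: v=15, gcd(2,15)=1 -> changes
  Option B: v=50, gcd(2,50)=2 -> preserves
  Option C: v=46, gcd(2,46)=2 -> preserves
  Option D: v=26, gcd(2,26)=2 -> preserves
  Option E: v=43, gcd(2,43)=1 -> changes

Answer: B C D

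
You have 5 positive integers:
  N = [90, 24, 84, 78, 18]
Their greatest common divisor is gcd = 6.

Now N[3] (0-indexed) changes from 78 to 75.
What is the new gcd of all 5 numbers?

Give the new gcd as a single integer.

Numbers: [90, 24, 84, 78, 18], gcd = 6
Change: index 3, 78 -> 75
gcd of the OTHER numbers (without index 3): gcd([90, 24, 84, 18]) = 6
New gcd = gcd(g_others, new_val) = gcd(6, 75) = 3

Answer: 3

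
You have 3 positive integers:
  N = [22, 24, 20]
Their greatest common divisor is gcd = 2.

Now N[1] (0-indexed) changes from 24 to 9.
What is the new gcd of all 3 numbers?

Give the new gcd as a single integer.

Numbers: [22, 24, 20], gcd = 2
Change: index 1, 24 -> 9
gcd of the OTHER numbers (without index 1): gcd([22, 20]) = 2
New gcd = gcd(g_others, new_val) = gcd(2, 9) = 1

Answer: 1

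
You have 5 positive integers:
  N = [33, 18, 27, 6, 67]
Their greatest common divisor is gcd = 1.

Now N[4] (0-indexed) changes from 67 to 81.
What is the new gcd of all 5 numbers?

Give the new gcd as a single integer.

Numbers: [33, 18, 27, 6, 67], gcd = 1
Change: index 4, 67 -> 81
gcd of the OTHER numbers (without index 4): gcd([33, 18, 27, 6]) = 3
New gcd = gcd(g_others, new_val) = gcd(3, 81) = 3

Answer: 3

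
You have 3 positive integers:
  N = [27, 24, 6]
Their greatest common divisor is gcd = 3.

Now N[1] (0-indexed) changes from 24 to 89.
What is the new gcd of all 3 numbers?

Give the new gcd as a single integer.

Numbers: [27, 24, 6], gcd = 3
Change: index 1, 24 -> 89
gcd of the OTHER numbers (without index 1): gcd([27, 6]) = 3
New gcd = gcd(g_others, new_val) = gcd(3, 89) = 1

Answer: 1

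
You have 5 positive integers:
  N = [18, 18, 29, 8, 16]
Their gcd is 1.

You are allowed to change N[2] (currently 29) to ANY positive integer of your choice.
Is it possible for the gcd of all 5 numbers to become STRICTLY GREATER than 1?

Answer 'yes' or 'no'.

Answer: yes

Derivation:
Current gcd = 1
gcd of all OTHER numbers (without N[2]=29): gcd([18, 18, 8, 16]) = 2
The new gcd after any change is gcd(2, new_value).
This can be at most 2.
Since 2 > old gcd 1, the gcd CAN increase (e.g., set N[2] = 2).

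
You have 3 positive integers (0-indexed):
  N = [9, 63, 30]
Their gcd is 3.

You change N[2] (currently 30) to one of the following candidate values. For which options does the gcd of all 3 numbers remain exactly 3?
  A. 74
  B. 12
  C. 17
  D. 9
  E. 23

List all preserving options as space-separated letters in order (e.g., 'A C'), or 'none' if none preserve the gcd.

Answer: B

Derivation:
Old gcd = 3; gcd of others (without N[2]) = 9
New gcd for candidate v: gcd(9, v). Preserves old gcd iff gcd(9, v) = 3.
  Option A: v=74, gcd(9,74)=1 -> changes
  Option B: v=12, gcd(9,12)=3 -> preserves
  Option C: v=17, gcd(9,17)=1 -> changes
  Option D: v=9, gcd(9,9)=9 -> changes
  Option E: v=23, gcd(9,23)=1 -> changes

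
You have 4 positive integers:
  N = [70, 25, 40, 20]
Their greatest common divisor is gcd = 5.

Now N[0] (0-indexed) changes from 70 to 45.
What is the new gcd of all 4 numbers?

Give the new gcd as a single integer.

Answer: 5

Derivation:
Numbers: [70, 25, 40, 20], gcd = 5
Change: index 0, 70 -> 45
gcd of the OTHER numbers (without index 0): gcd([25, 40, 20]) = 5
New gcd = gcd(g_others, new_val) = gcd(5, 45) = 5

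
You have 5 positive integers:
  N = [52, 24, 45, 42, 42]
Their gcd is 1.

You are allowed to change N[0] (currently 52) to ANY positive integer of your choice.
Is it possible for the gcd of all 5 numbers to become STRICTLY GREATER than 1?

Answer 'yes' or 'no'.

Answer: yes

Derivation:
Current gcd = 1
gcd of all OTHER numbers (without N[0]=52): gcd([24, 45, 42, 42]) = 3
The new gcd after any change is gcd(3, new_value).
This can be at most 3.
Since 3 > old gcd 1, the gcd CAN increase (e.g., set N[0] = 3).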